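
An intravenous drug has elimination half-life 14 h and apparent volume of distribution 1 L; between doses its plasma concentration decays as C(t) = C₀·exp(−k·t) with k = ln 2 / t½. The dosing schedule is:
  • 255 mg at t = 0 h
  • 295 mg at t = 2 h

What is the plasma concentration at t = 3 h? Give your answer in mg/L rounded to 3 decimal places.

k = ln 2 / 14 = 0.04951 per h
Dose 1 (255 mg at t=0 h): 255·exp(−0.04951·3) = 219.803 mg/L
Dose 2 (295 mg at t=2 h): 295·exp(−0.04951·1) = 280.750 mg/L
C(3) = 219.803 + 280.750 = 500.553 mg/L

500.553 mg/L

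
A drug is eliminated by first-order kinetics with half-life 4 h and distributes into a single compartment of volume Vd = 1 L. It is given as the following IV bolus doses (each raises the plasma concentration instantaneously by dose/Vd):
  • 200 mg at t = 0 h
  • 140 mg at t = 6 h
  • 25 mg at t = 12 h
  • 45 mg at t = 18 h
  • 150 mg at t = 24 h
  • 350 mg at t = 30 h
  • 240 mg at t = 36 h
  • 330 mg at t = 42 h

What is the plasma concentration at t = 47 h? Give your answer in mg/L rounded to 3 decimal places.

196.133 mg/L

k = ln 2 / 4 = 0.17329 per h
Dose 1 (200 mg at t=0 h): 200·exp(−0.17329·47) = 0.058 mg/L
Dose 2 (140 mg at t=6 h): 140·exp(−0.17329·41) = 0.115 mg/L
Dose 3 (25 mg at t=12 h): 25·exp(−0.17329·35) = 0.058 mg/L
Dose 4 (45 mg at t=18 h): 45·exp(−0.17329·29) = 0.296 mg/L
Dose 5 (150 mg at t=24 h): 150·exp(−0.17329·23) = 2.787 mg/L
Dose 6 (350 mg at t=30 h): 350·exp(−0.17329·17) = 18.395 mg/L
Dose 7 (240 mg at t=36 h): 240·exp(−0.17329·11) = 35.676 mg/L
Dose 8 (330 mg at t=42 h): 330·exp(−0.17329·5) = 138.748 mg/L
C(47) = 0.058 + 0.115 + 0.058 + 0.296 + 2.787 + 18.395 + 35.676 + 138.748 = 196.133 mg/L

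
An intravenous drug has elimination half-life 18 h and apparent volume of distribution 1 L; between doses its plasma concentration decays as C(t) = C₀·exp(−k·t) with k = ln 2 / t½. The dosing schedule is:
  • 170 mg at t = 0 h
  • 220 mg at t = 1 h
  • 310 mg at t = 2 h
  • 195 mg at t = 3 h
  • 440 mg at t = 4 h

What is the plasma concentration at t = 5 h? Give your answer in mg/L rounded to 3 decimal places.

1208.923 mg/L

k = ln 2 / 18 = 0.03851 per h
Dose 1 (170 mg at t=0 h): 170·exp(−0.03851·5) = 140.226 mg/L
Dose 2 (220 mg at t=1 h): 220·exp(−0.03851·4) = 188.594 mg/L
Dose 3 (310 mg at t=2 h): 310·exp(−0.03851·3) = 276.179 mg/L
Dose 4 (195 mg at t=3 h): 195·exp(−0.03851·2) = 180.546 mg/L
Dose 5 (440 mg at t=4 h): 440·exp(−0.03851·1) = 423.378 mg/L
C(5) = 140.226 + 188.594 + 276.179 + 180.546 + 423.378 = 1208.923 mg/L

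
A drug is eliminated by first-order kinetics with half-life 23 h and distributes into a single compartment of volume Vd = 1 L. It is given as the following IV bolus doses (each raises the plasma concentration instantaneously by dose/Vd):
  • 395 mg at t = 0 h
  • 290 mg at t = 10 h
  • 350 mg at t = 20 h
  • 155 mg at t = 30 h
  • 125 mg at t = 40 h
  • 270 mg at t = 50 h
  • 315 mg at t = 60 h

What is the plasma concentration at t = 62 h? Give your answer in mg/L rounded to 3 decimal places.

k = ln 2 / 23 = 0.03014 per h
Dose 1 (395 mg at t=0 h): 395·exp(−0.03014·62) = 60.971 mg/L
Dose 2 (290 mg at t=10 h): 290·exp(−0.03014·52) = 60.507 mg/L
Dose 3 (350 mg at t=20 h): 350·exp(−0.03014·42) = 98.710 mg/L
Dose 4 (155 mg at t=30 h): 155·exp(−0.03014·32) = 59.089 mg/L
Dose 5 (125 mg at t=40 h): 125·exp(−0.03014·22) = 64.412 mg/L
Dose 6 (270 mg at t=50 h): 270·exp(−0.03014·12) = 188.064 mg/L
Dose 7 (315 mg at t=60 h): 315·exp(−0.03014·2) = 296.575 mg/L
C(62) = 60.971 + 60.507 + 98.710 + 59.089 + 64.412 + 188.064 + 296.575 = 828.328 mg/L

828.328 mg/L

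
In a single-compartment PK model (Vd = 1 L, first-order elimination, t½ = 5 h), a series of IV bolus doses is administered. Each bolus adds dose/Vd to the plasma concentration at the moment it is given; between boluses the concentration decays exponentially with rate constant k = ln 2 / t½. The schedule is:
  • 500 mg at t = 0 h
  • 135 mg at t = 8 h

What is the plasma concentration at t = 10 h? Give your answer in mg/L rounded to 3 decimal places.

227.311 mg/L

k = ln 2 / 5 = 0.13863 per h
Dose 1 (500 mg at t=0 h): 500·exp(−0.13863·10) = 125.000 mg/L
Dose 2 (135 mg at t=8 h): 135·exp(−0.13863·2) = 102.311 mg/L
C(10) = 125.000 + 102.311 = 227.311 mg/L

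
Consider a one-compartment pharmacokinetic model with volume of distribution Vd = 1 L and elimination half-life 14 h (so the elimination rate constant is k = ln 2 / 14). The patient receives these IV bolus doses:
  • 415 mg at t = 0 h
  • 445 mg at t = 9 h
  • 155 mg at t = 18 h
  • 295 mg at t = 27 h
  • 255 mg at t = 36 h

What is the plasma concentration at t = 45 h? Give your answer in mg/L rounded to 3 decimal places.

444.610 mg/L

k = ln 2 / 14 = 0.04951 per h
Dose 1 (415 mg at t=0 h): 415·exp(−0.04951·45) = 44.715 mg/L
Dose 2 (445 mg at t=9 h): 445·exp(−0.04951·36) = 74.866 mg/L
Dose 3 (155 mg at t=18 h): 155·exp(−0.04951·27) = 40.717 mg/L
Dose 4 (295 mg at t=27 h): 295·exp(−0.04951·18) = 120.999 mg/L
Dose 5 (255 mg at t=36 h): 255·exp(−0.04951·9) = 163.313 mg/L
C(45) = 44.715 + 74.866 + 40.717 + 120.999 + 163.313 = 444.610 mg/L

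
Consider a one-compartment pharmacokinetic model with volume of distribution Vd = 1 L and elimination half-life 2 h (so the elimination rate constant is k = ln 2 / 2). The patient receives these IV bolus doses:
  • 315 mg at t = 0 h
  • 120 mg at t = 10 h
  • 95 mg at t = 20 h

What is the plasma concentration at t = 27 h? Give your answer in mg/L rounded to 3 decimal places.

k = ln 2 / 2 = 0.34657 per h
Dose 1 (315 mg at t=0 h): 315·exp(−0.34657·27) = 0.027 mg/L
Dose 2 (120 mg at t=10 h): 120·exp(−0.34657·17) = 0.331 mg/L
Dose 3 (95 mg at t=20 h): 95·exp(−0.34657·7) = 8.397 mg/L
C(27) = 0.027 + 0.331 + 8.397 = 8.756 mg/L

8.756 mg/L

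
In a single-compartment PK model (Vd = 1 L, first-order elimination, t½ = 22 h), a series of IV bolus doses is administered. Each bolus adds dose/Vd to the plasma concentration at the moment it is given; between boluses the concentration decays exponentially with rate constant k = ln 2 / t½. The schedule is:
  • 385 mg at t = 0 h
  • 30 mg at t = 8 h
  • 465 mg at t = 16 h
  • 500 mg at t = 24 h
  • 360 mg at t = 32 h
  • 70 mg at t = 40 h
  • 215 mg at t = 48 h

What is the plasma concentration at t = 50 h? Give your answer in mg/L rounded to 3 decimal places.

924.488 mg/L

k = ln 2 / 22 = 0.03151 per h
Dose 1 (385 mg at t=0 h): 385·exp(−0.03151·50) = 79.671 mg/L
Dose 2 (30 mg at t=8 h): 30·exp(−0.03151·42) = 7.988 mg/L
Dose 3 (465 mg at t=16 h): 465·exp(−0.03151·34) = 159.303 mg/L
Dose 4 (500 mg at t=24 h): 500·exp(−0.03151·26) = 220.398 mg/L
Dose 5 (360 mg at t=32 h): 360·exp(−0.03151·18) = 204.176 mg/L
Dose 6 (70 mg at t=40 h): 70·exp(−0.03151·10) = 51.082 mg/L
Dose 7 (215 mg at t=48 h): 215·exp(−0.03151·2) = 201.870 mg/L
C(50) = 79.671 + 7.988 + 159.303 + 220.398 + 204.176 + 51.082 + 201.870 = 924.488 mg/L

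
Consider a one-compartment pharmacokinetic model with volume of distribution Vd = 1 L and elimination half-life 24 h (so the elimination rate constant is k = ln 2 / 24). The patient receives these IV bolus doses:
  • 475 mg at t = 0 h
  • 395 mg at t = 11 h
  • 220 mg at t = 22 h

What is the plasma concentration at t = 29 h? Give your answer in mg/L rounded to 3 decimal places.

k = ln 2 / 24 = 0.02888 per h
Dose 1 (475 mg at t=0 h): 475·exp(−0.02888·29) = 205.565 mg/L
Dose 2 (395 mg at t=11 h): 395·exp(−0.02888·18) = 234.868 mg/L
Dose 3 (220 mg at t=22 h): 220·exp(−0.02888·7) = 179.731 mg/L
C(29) = 205.565 + 234.868 + 179.731 = 620.164 mg/L

620.164 mg/L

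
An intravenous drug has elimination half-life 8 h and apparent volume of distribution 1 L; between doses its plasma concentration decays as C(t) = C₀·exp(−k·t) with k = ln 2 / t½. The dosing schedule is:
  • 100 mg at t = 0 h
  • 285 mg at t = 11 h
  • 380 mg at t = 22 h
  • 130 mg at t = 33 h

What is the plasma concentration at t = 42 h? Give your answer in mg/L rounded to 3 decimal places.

k = ln 2 / 8 = 0.08664 per h
Dose 1 (100 mg at t=0 h): 100·exp(−0.08664·42) = 2.628 mg/L
Dose 2 (285 mg at t=11 h): 285·exp(−0.08664·31) = 19.425 mg/L
Dose 3 (380 mg at t=22 h): 380·exp(−0.08664·20) = 67.175 mg/L
Dose 4 (130 mg at t=33 h): 130·exp(−0.08664·9) = 59.605 mg/L
C(42) = 2.628 + 19.425 + 67.175 + 59.605 = 148.833 mg/L

148.833 mg/L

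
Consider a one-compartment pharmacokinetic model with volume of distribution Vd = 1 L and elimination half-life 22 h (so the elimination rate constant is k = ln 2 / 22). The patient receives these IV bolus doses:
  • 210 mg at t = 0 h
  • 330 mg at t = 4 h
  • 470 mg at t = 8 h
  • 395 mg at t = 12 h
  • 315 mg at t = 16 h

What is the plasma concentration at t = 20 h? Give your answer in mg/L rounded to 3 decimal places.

1217.893 mg/L

k = ln 2 / 22 = 0.03151 per h
Dose 1 (210 mg at t=0 h): 210·exp(−0.03151·20) = 111.829 mg/L
Dose 2 (330 mg at t=4 h): 330·exp(−0.03151·16) = 199.335 mg/L
Dose 3 (470 mg at t=8 h): 470·exp(−0.03151·12) = 322.032 mg/L
Dose 4 (395 mg at t=12 h): 395·exp(−0.03151·8) = 306.995 mg/L
Dose 5 (315 mg at t=16 h): 315·exp(−0.03151·4) = 277.701 mg/L
C(20) = 111.829 + 199.335 + 322.032 + 306.995 + 277.701 = 1217.893 mg/L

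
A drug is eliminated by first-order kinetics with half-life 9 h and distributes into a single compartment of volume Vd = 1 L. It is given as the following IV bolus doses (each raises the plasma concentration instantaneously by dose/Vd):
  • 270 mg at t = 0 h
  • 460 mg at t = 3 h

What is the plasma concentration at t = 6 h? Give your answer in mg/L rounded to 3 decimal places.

535.192 mg/L

k = ln 2 / 9 = 0.07702 per h
Dose 1 (270 mg at t=0 h): 270·exp(−0.07702·6) = 170.089 mg/L
Dose 2 (460 mg at t=3 h): 460·exp(−0.07702·3) = 365.102 mg/L
C(6) = 170.089 + 365.102 = 535.192 mg/L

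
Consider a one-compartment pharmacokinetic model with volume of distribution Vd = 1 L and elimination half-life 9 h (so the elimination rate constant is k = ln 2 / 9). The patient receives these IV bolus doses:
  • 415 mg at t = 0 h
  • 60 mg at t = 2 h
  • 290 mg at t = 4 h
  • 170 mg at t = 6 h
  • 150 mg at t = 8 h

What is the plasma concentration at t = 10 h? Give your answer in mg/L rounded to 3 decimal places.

k = ln 2 / 9 = 0.07702 per h
Dose 1 (415 mg at t=0 h): 415·exp(−0.07702·10) = 192.119 mg/L
Dose 2 (60 mg at t=2 h): 60·exp(−0.07702·8) = 32.402 mg/L
Dose 3 (290 mg at t=4 h): 290·exp(−0.07702·6) = 182.689 mg/L
Dose 4 (170 mg at t=6 h): 170·exp(−0.07702·4) = 124.927 mg/L
Dose 5 (150 mg at t=8 h): 150·exp(−0.07702·2) = 128.587 mg/L
C(10) = 192.119 + 32.402 + 182.689 + 124.927 + 128.587 = 660.723 mg/L

660.723 mg/L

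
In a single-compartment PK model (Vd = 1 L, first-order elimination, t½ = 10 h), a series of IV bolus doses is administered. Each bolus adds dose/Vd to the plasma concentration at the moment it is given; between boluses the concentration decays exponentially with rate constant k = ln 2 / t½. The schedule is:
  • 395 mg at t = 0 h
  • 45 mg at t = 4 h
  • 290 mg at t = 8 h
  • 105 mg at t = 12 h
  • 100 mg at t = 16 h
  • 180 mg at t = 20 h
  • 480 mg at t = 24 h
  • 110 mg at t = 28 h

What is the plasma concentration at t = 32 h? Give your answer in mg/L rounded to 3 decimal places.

k = ln 2 / 10 = 0.06931 per h
Dose 1 (395 mg at t=0 h): 395·exp(−0.06931·32) = 42.983 mg/L
Dose 2 (45 mg at t=4 h): 45·exp(−0.06931·28) = 6.461 mg/L
Dose 3 (290 mg at t=8 h): 290·exp(−0.06931·24) = 54.945 mg/L
Dose 4 (105 mg at t=12 h): 105·exp(−0.06931·20) = 26.250 mg/L
Dose 5 (100 mg at t=16 h): 100·exp(−0.06931·16) = 32.988 mg/L
Dose 6 (180 mg at t=20 h): 180·exp(−0.06931·12) = 78.350 mg/L
Dose 7 (480 mg at t=24 h): 480·exp(−0.06931·8) = 275.688 mg/L
Dose 8 (110 mg at t=28 h): 110·exp(−0.06931·4) = 83.364 mg/L
C(32) = 42.983 + 6.461 + 54.945 + 26.250 + 32.988 + 78.350 + 275.688 + 83.364 = 601.029 mg/L

601.029 mg/L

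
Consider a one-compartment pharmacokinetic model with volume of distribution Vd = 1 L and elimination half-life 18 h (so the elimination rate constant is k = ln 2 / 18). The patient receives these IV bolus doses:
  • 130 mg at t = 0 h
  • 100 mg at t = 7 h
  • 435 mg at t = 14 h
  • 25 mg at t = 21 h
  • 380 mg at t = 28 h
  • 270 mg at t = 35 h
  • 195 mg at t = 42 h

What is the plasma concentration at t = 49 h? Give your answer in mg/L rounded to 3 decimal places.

k = ln 2 / 18 = 0.03851 per h
Dose 1 (130 mg at t=0 h): 130·exp(−0.03851·49) = 19.700 mg/L
Dose 2 (100 mg at t=7 h): 100·exp(−0.03851·42) = 19.843 mg/L
Dose 3 (435 mg at t=14 h): 435·exp(−0.03851·35) = 113.019 mg/L
Dose 4 (25 mg at t=21 h): 25·exp(−0.03851·28) = 8.505 mg/L
Dose 5 (380 mg at t=28 h): 380·exp(−0.03851·21) = 169.271 mg/L
Dose 6 (270 mg at t=35 h): 270·exp(−0.03851·14) = 157.481 mg/L
Dose 7 (195 mg at t=42 h): 195·exp(−0.03851·7) = 148.925 mg/L
C(49) = 19.700 + 19.843 + 113.019 + 8.505 + 169.271 + 157.481 + 148.925 = 636.744 mg/L

636.744 mg/L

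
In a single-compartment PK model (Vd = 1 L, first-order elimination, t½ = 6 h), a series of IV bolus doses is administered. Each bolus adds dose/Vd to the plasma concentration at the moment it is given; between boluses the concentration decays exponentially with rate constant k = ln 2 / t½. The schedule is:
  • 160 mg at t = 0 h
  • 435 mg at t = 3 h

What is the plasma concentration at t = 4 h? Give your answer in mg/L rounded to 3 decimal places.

k = ln 2 / 6 = 0.11552 per h
Dose 1 (160 mg at t=0 h): 160·exp(−0.11552·4) = 100.794 mg/L
Dose 2 (435 mg at t=3 h): 435·exp(−0.11552·1) = 387.541 mg/L
C(4) = 100.794 + 387.541 = 488.335 mg/L

488.335 mg/L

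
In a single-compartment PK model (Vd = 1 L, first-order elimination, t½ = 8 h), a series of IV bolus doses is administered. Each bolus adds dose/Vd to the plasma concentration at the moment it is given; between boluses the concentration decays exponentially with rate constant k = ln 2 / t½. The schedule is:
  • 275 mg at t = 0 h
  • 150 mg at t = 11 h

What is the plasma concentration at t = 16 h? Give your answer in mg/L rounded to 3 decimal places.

k = ln 2 / 8 = 0.08664 per h
Dose 1 (275 mg at t=0 h): 275·exp(−0.08664·16) = 68.750 mg/L
Dose 2 (150 mg at t=11 h): 150·exp(−0.08664·5) = 97.263 mg/L
C(16) = 68.750 + 97.263 = 166.013 mg/L

166.013 mg/L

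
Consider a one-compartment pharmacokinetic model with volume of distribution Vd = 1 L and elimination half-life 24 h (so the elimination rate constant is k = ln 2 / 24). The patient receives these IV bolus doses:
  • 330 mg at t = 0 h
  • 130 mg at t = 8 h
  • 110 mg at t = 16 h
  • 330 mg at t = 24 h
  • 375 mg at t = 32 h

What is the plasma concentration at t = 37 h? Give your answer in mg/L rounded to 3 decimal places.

780.868 mg/L

k = ln 2 / 24 = 0.02888 per h
Dose 1 (330 mg at t=0 h): 330·exp(−0.02888·37) = 113.351 mg/L
Dose 2 (130 mg at t=8 h): 130·exp(−0.02888·29) = 56.260 mg/L
Dose 3 (110 mg at t=16 h): 110·exp(−0.02888·21) = 59.978 mg/L
Dose 4 (330 mg at t=24 h): 330·exp(−0.02888·13) = 226.702 mg/L
Dose 5 (375 mg at t=32 h): 375·exp(−0.02888·5) = 324.576 mg/L
C(37) = 113.351 + 56.260 + 59.978 + 226.702 + 324.576 = 780.868 mg/L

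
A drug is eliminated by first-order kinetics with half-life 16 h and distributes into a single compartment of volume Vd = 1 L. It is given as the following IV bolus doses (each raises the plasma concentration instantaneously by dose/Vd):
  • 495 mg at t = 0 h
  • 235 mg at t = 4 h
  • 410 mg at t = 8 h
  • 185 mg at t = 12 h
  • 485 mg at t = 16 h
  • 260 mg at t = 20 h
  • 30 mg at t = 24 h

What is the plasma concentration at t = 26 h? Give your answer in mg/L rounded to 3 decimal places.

1082.428 mg/L

k = ln 2 / 16 = 0.04332 per h
Dose 1 (495 mg at t=0 h): 495·exp(−0.04332·26) = 160.484 mg/L
Dose 2 (235 mg at t=4 h): 235·exp(−0.04332·22) = 90.605 mg/L
Dose 3 (410 mg at t=8 h): 410·exp(−0.04332·18) = 187.986 mg/L
Dose 4 (185 mg at t=12 h): 185·exp(−0.04332·14) = 100.872 mg/L
Dose 5 (485 mg at t=16 h): 485·exp(−0.04332·10) = 314.484 mg/L
Dose 6 (260 mg at t=20 h): 260·exp(−0.04332·6) = 200.487 mg/L
Dose 7 (30 mg at t=24 h): 30·exp(−0.04332·2) = 27.510 mg/L
C(26) = 160.484 + 90.605 + 187.986 + 100.872 + 314.484 + 200.487 + 27.510 = 1082.428 mg/L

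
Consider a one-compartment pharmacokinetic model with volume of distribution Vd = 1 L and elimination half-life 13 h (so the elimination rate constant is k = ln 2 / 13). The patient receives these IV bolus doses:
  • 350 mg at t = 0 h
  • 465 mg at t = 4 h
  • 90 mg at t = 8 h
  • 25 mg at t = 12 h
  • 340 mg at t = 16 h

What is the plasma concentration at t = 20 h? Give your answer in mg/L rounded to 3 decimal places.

657.101 mg/L

k = ln 2 / 13 = 0.05332 per h
Dose 1 (350 mg at t=0 h): 350·exp(−0.05332·20) = 120.488 mg/L
Dose 2 (465 mg at t=4 h): 465·exp(−0.05332·16) = 198.132 mg/L
Dose 3 (90 mg at t=8 h): 90·exp(−0.05332·12) = 47.464 mg/L
Dose 4 (25 mg at t=12 h): 25·exp(−0.05332·8) = 16.319 mg/L
Dose 5 (340 mg at t=16 h): 340·exp(−0.05332·4) = 274.697 mg/L
C(20) = 120.488 + 198.132 + 47.464 + 16.319 + 274.697 = 657.101 mg/L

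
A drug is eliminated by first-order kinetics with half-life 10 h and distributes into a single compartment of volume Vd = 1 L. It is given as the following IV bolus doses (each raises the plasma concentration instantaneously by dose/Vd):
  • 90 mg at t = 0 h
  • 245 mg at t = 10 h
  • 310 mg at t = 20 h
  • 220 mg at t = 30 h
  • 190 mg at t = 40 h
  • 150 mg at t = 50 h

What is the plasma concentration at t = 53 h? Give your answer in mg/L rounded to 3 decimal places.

289.873 mg/L

k = ln 2 / 10 = 0.06931 per h
Dose 1 (90 mg at t=0 h): 90·exp(−0.06931·53) = 2.284 mg/L
Dose 2 (245 mg at t=10 h): 245·exp(−0.06931·43) = 12.438 mg/L
Dose 3 (310 mg at t=20 h): 310·exp(−0.06931·33) = 31.475 mg/L
Dose 4 (220 mg at t=30 h): 220·exp(−0.06931·23) = 44.674 mg/L
Dose 5 (190 mg at t=40 h): 190·exp(−0.06931·13) = 77.164 mg/L
Dose 6 (150 mg at t=50 h): 150·exp(−0.06931·3) = 121.838 mg/L
C(53) = 2.284 + 12.438 + 31.475 + 44.674 + 77.164 + 121.838 = 289.873 mg/L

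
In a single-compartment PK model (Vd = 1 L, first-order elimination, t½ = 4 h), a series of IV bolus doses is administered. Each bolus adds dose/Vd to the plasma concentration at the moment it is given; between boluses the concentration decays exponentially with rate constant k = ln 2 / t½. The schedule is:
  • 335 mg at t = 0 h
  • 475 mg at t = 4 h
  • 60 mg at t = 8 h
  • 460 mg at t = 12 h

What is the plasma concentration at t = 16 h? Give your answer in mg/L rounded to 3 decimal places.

k = ln 2 / 4 = 0.17329 per h
Dose 1 (335 mg at t=0 h): 335·exp(−0.17329·16) = 20.938 mg/L
Dose 2 (475 mg at t=4 h): 475·exp(−0.17329·12) = 59.375 mg/L
Dose 3 (60 mg at t=8 h): 60·exp(−0.17329·8) = 15.000 mg/L
Dose 4 (460 mg at t=12 h): 460·exp(−0.17329·4) = 230.000 mg/L
C(16) = 20.938 + 59.375 + 15.000 + 230.000 = 325.312 mg/L

325.312 mg/L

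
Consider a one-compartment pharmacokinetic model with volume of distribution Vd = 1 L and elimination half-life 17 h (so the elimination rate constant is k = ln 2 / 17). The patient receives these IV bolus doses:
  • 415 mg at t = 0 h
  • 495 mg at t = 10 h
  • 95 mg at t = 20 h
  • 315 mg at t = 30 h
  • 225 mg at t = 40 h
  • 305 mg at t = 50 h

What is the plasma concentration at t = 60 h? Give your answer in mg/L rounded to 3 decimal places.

514.107 mg/L

k = ln 2 / 17 = 0.04077 per h
Dose 1 (415 mg at t=0 h): 415·exp(−0.04077·60) = 35.941 mg/L
Dose 2 (495 mg at t=10 h): 495·exp(−0.04077·50) = 64.450 mg/L
Dose 3 (95 mg at t=20 h): 95·exp(−0.04077·40) = 18.596 mg/L
Dose 4 (315 mg at t=30 h): 315·exp(−0.04077·30) = 92.700 mg/L
Dose 5 (225 mg at t=40 h): 225·exp(−0.04077·20) = 99.547 mg/L
Dose 6 (305 mg at t=50 h): 305·exp(−0.04077·10) = 202.873 mg/L
C(60) = 35.941 + 64.450 + 18.596 + 92.700 + 99.547 + 202.873 = 514.107 mg/L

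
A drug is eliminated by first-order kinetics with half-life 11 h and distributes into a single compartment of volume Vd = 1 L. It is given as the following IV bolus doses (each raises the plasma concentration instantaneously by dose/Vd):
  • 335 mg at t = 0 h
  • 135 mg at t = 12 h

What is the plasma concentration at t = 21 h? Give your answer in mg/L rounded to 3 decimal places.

165.763 mg/L

k = ln 2 / 11 = 0.06301 per h
Dose 1 (335 mg at t=0 h): 335·exp(−0.06301·21) = 89.197 mg/L
Dose 2 (135 mg at t=12 h): 135·exp(−0.06301·9) = 76.566 mg/L
C(21) = 89.197 + 76.566 = 165.763 mg/L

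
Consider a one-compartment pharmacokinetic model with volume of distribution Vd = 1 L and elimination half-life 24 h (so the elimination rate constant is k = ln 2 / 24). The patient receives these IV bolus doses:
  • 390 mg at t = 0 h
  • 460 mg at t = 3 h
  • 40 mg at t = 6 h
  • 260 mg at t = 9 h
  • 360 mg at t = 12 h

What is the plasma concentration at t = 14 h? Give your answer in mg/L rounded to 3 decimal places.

1191.676 mg/L

k = ln 2 / 24 = 0.02888 per h
Dose 1 (390 mg at t=0 h): 390·exp(−0.02888·14) = 260.294 mg/L
Dose 2 (460 mg at t=3 h): 460·exp(−0.02888·11) = 334.800 mg/L
Dose 3 (40 mg at t=6 h): 40·exp(−0.02888·8) = 31.748 mg/L
Dose 4 (260 mg at t=9 h): 260·exp(−0.02888·5) = 225.040 mg/L
Dose 5 (360 mg at t=12 h): 360·exp(−0.02888·2) = 339.795 mg/L
C(14) = 260.294 + 334.800 + 31.748 + 225.040 + 339.795 = 1191.676 mg/L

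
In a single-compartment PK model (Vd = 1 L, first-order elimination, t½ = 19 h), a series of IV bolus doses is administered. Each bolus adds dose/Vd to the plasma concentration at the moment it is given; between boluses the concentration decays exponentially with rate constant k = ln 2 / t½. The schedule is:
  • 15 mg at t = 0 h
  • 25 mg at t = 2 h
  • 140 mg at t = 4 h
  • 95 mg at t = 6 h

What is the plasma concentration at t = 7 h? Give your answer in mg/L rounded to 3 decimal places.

k = ln 2 / 19 = 0.03648 per h
Dose 1 (15 mg at t=0 h): 15·exp(−0.03648·7) = 11.619 mg/L
Dose 2 (25 mg at t=2 h): 25·exp(−0.03648·5) = 20.832 mg/L
Dose 3 (140 mg at t=4 h): 140·exp(−0.03648·3) = 125.486 mg/L
Dose 4 (95 mg at t=6 h): 95·exp(−0.03648·1) = 91.597 mg/L
C(7) = 11.619 + 20.832 + 125.486 + 91.597 = 249.534 mg/L

249.534 mg/L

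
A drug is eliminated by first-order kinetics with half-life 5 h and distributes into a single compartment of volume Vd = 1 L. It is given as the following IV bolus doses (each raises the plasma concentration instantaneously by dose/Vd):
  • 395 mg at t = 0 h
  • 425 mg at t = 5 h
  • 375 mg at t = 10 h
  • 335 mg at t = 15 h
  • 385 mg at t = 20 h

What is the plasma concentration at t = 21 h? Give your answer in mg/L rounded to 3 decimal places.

630.333 mg/L

k = ln 2 / 5 = 0.13863 per h
Dose 1 (395 mg at t=0 h): 395·exp(−0.13863·21) = 21.492 mg/L
Dose 2 (425 mg at t=5 h): 425·exp(−0.13863·16) = 46.248 mg/L
Dose 3 (375 mg at t=10 h): 375·exp(−0.13863·11) = 81.614 mg/L
Dose 4 (335 mg at t=15 h): 335·exp(−0.13863·6) = 145.817 mg/L
Dose 5 (385 mg at t=20 h): 385·exp(−0.13863·1) = 335.162 mg/L
C(21) = 21.492 + 46.248 + 81.614 + 145.817 + 335.162 = 630.333 mg/L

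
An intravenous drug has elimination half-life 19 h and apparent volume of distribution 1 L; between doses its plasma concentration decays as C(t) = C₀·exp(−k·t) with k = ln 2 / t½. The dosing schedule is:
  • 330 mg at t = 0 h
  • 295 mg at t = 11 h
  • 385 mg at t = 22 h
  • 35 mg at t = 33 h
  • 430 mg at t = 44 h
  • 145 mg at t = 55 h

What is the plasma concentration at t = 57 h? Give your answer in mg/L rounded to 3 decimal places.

620.703 mg/L

k = ln 2 / 19 = 0.03648 per h
Dose 1 (330 mg at t=0 h): 330·exp(−0.03648·57) = 41.250 mg/L
Dose 2 (295 mg at t=11 h): 295·exp(−0.03648·46) = 55.082 mg/L
Dose 3 (385 mg at t=22 h): 385·exp(−0.03648·35) = 107.382 mg/L
Dose 4 (35 mg at t=33 h): 35·exp(−0.03648·24) = 14.582 mg/L
Dose 5 (430 mg at t=44 h): 430·exp(−0.03648·13) = 267.609 mg/L
Dose 6 (145 mg at t=55 h): 145·exp(−0.03648·2) = 134.797 mg/L
C(57) = 41.250 + 55.082 + 107.382 + 14.582 + 267.609 + 134.797 = 620.703 mg/L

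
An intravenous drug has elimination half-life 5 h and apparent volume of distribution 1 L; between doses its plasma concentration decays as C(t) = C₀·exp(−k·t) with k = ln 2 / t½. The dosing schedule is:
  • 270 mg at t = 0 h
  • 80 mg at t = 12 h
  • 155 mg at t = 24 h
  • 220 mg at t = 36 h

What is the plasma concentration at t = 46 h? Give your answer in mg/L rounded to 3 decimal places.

k = ln 2 / 5 = 0.13863 per h
Dose 1 (270 mg at t=0 h): 270·exp(−0.13863·46) = 0.459 mg/L
Dose 2 (80 mg at t=12 h): 80·exp(−0.13863·34) = 0.718 mg/L
Dose 3 (155 mg at t=24 h): 155·exp(−0.13863·22) = 7.342 mg/L
Dose 4 (220 mg at t=36 h): 220·exp(−0.13863·10) = 55.000 mg/L
C(46) = 0.459 + 0.718 + 7.342 + 55.000 = 63.519 mg/L

63.519 mg/L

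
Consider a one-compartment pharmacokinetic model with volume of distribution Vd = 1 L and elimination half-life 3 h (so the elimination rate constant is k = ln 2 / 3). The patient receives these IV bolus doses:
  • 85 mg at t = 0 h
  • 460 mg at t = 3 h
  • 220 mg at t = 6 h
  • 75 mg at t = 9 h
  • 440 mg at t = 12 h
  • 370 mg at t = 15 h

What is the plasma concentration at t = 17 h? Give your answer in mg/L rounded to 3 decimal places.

k = ln 2 / 3 = 0.23105 per h
Dose 1 (85 mg at t=0 h): 85·exp(−0.23105·17) = 1.673 mg/L
Dose 2 (460 mg at t=3 h): 460·exp(−0.23105·14) = 18.111 mg/L
Dose 3 (220 mg at t=6 h): 220·exp(−0.23105·11) = 17.324 mg/L
Dose 4 (75 mg at t=9 h): 75·exp(−0.23105·8) = 11.812 mg/L
Dose 5 (440 mg at t=12 h): 440·exp(−0.23105·5) = 138.591 mg/L
Dose 6 (370 mg at t=15 h): 370·exp(−0.23105·2) = 233.085 mg/L
C(17) = 1.673 + 18.111 + 17.324 + 11.812 + 138.591 + 233.085 = 420.597 mg/L

420.597 mg/L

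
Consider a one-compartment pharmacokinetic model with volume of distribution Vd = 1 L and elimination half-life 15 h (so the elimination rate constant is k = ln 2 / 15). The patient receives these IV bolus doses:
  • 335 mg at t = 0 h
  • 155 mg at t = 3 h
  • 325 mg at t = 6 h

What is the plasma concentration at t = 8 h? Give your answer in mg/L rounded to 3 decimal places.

650.804 mg/L

k = ln 2 / 15 = 0.04621 per h
Dose 1 (335 mg at t=0 h): 335·exp(−0.04621·8) = 231.470 mg/L
Dose 2 (155 mg at t=3 h): 155·exp(−0.04621·5) = 123.024 mg/L
Dose 3 (325 mg at t=6 h): 325·exp(−0.04621·2) = 296.310 mg/L
C(8) = 231.470 + 123.024 + 296.310 = 650.804 mg/L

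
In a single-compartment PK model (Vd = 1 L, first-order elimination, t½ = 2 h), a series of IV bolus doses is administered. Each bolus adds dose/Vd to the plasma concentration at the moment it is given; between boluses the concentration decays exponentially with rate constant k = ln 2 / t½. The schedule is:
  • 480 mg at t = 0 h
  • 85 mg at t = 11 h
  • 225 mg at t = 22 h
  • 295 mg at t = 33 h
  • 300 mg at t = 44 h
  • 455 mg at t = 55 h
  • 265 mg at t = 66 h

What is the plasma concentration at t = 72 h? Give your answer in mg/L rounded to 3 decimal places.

34.400 mg/L

k = ln 2 / 2 = 0.34657 per h
Dose 1 (480 mg at t=0 h): 480·exp(−0.34657·72) = 0.000 mg/L
Dose 2 (85 mg at t=11 h): 85·exp(−0.34657·61) = 0.000 mg/L
Dose 3 (225 mg at t=22 h): 225·exp(−0.34657·50) = 0.000 mg/L
Dose 4 (295 mg at t=33 h): 295·exp(−0.34657·39) = 0.000 mg/L
Dose 5 (300 mg at t=44 h): 300·exp(−0.34657·28) = 0.018 mg/L
Dose 6 (455 mg at t=55 h): 455·exp(−0.34657·17) = 1.257 mg/L
Dose 7 (265 mg at t=66 h): 265·exp(−0.34657·6) = 33.125 mg/L
C(72) = 0.000 + 0.000 + 0.000 + 0.000 + 0.018 + 1.257 + 33.125 = 34.400 mg/L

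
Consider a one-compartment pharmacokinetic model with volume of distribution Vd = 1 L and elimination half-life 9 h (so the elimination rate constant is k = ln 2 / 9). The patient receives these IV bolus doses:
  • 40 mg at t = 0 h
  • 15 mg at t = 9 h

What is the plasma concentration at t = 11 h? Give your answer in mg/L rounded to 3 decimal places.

30.004 mg/L

k = ln 2 / 9 = 0.07702 per h
Dose 1 (40 mg at t=0 h): 40·exp(−0.07702·11) = 17.145 mg/L
Dose 2 (15 mg at t=9 h): 15·exp(−0.07702·2) = 12.859 mg/L
C(11) = 17.145 + 12.859 = 30.004 mg/L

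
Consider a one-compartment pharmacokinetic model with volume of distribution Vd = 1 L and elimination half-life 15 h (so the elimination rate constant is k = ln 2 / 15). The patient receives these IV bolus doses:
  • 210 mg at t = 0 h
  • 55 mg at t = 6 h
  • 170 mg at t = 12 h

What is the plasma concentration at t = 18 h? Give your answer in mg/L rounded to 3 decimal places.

251.833 mg/L

k = ln 2 / 15 = 0.04621 per h
Dose 1 (210 mg at t=0 h): 210·exp(−0.04621·18) = 91.408 mg/L
Dose 2 (55 mg at t=6 h): 55·exp(−0.04621·12) = 31.589 mg/L
Dose 3 (170 mg at t=12 h): 170·exp(−0.04621·6) = 128.836 mg/L
C(18) = 91.408 + 31.589 + 128.836 = 251.833 mg/L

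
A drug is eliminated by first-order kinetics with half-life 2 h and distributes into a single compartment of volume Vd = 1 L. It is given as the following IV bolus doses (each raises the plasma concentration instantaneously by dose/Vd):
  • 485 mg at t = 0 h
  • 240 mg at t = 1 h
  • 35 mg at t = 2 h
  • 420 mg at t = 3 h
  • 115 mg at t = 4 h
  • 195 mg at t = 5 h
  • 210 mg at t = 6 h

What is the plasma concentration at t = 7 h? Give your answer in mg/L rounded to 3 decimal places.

k = ln 2 / 2 = 0.34657 per h
Dose 1 (485 mg at t=0 h): 485·exp(−0.34657·7) = 42.868 mg/L
Dose 2 (240 mg at t=1 h): 240·exp(−0.34657·6) = 30.000 mg/L
Dose 3 (35 mg at t=2 h): 35·exp(−0.34657·5) = 6.187 mg/L
Dose 4 (420 mg at t=3 h): 420·exp(−0.34657·4) = 105.000 mg/L
Dose 5 (115 mg at t=4 h): 115·exp(−0.34657·3) = 40.659 mg/L
Dose 6 (195 mg at t=5 h): 195·exp(−0.34657·2) = 97.500 mg/L
Dose 7 (210 mg at t=6 h): 210·exp(−0.34657·1) = 148.492 mg/L
C(7) = 42.868 + 30.000 + 6.187 + 105.000 + 40.659 + 97.500 + 148.492 = 470.707 mg/L

470.707 mg/L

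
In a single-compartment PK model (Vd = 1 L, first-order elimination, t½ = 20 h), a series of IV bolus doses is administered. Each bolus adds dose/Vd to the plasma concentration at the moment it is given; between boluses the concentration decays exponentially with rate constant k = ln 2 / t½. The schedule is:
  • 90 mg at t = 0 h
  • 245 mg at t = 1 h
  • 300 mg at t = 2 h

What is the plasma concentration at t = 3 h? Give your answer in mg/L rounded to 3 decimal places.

599.487 mg/L

k = ln 2 / 20 = 0.03466 per h
Dose 1 (90 mg at t=0 h): 90·exp(−0.03466·3) = 81.113 mg/L
Dose 2 (245 mg at t=1 h): 245·exp(−0.03466·2) = 228.593 mg/L
Dose 3 (300 mg at t=2 h): 300·exp(−0.03466·1) = 289.781 mg/L
C(3) = 81.113 + 228.593 + 289.781 = 599.487 mg/L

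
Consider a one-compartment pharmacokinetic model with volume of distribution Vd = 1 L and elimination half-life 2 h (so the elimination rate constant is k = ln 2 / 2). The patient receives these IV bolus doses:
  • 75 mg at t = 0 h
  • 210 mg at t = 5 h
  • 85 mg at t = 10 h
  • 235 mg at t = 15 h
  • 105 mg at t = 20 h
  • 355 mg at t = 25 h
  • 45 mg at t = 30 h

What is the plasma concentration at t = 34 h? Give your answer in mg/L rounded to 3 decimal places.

k = ln 2 / 2 = 0.34657 per h
Dose 1 (75 mg at t=0 h): 75·exp(−0.34657·34) = 0.001 mg/L
Dose 2 (210 mg at t=5 h): 210·exp(−0.34657·29) = 0.009 mg/L
Dose 3 (85 mg at t=10 h): 85·exp(−0.34657·24) = 0.021 mg/L
Dose 4 (235 mg at t=15 h): 235·exp(−0.34657·19) = 0.325 mg/L
Dose 5 (105 mg at t=20 h): 105·exp(−0.34657·14) = 0.820 mg/L
Dose 6 (355 mg at t=25 h): 355·exp(−0.34657·9) = 15.689 mg/L
Dose 7 (45 mg at t=30 h): 45·exp(−0.34657·4) = 11.250 mg/L
C(34) = 0.001 + 0.009 + 0.021 + 0.325 + 0.820 + 15.689 + 11.250 = 28.114 mg/L

28.114 mg/L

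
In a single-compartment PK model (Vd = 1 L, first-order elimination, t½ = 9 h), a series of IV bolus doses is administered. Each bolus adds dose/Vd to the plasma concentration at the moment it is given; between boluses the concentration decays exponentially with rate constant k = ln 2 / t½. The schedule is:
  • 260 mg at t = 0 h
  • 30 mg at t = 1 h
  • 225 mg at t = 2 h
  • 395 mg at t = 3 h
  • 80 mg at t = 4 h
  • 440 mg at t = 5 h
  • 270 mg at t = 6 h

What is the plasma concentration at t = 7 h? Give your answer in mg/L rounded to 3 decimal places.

k = ln 2 / 9 = 0.07702 per h
Dose 1 (260 mg at t=0 h): 260·exp(−0.07702·7) = 151.649 mg/L
Dose 2 (30 mg at t=1 h): 30·exp(−0.07702·6) = 18.899 mg/L
Dose 3 (225 mg at t=2 h): 225·exp(−0.07702·5) = 153.089 mg/L
Dose 4 (395 mg at t=3 h): 395·exp(−0.07702·4) = 290.273 mg/L
Dose 5 (80 mg at t=4 h): 80·exp(−0.07702·3) = 63.496 mg/L
Dose 6 (440 mg at t=5 h): 440·exp(−0.07702·2) = 377.187 mg/L
Dose 7 (270 mg at t=6 h): 270·exp(−0.07702·1) = 249.986 mg/L
C(7) = 151.649 + 18.899 + 153.089 + 290.273 + 63.496 + 377.187 + 249.986 = 1304.579 mg/L

1304.579 mg/L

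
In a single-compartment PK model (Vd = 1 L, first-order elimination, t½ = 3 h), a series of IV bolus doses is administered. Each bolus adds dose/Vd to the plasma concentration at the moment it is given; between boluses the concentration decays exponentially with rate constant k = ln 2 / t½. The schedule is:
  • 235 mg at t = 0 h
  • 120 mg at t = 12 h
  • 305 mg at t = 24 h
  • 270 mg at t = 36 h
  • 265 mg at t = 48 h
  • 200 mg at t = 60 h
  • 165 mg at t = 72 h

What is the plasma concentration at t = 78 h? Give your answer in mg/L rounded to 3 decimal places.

44.651 mg/L

k = ln 2 / 3 = 0.23105 per h
Dose 1 (235 mg at t=0 h): 235·exp(−0.23105·78) = 0.000 mg/L
Dose 2 (120 mg at t=12 h): 120·exp(−0.23105·66) = 0.000 mg/L
Dose 3 (305 mg at t=24 h): 305·exp(−0.23105·54) = 0.001 mg/L
Dose 4 (270 mg at t=36 h): 270·exp(−0.23105·42) = 0.016 mg/L
Dose 5 (265 mg at t=48 h): 265·exp(−0.23105·30) = 0.259 mg/L
Dose 6 (200 mg at t=60 h): 200·exp(−0.23105·18) = 3.125 mg/L
Dose 7 (165 mg at t=72 h): 165·exp(−0.23105·6) = 41.250 mg/L
C(78) = 0.000 + 0.000 + 0.001 + 0.016 + 0.259 + 3.125 + 41.250 = 44.651 mg/L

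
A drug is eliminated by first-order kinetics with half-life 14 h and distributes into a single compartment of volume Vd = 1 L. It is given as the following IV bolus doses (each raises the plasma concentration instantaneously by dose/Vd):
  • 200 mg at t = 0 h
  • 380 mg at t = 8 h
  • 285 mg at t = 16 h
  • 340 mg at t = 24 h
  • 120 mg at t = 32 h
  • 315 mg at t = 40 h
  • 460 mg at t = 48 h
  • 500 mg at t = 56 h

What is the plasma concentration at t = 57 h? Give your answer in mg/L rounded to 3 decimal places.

k = ln 2 / 14 = 0.04951 per h
Dose 1 (200 mg at t=0 h): 200·exp(−0.04951·57) = 11.896 mg/L
Dose 2 (380 mg at t=8 h): 380·exp(−0.04951·49) = 33.588 mg/L
Dose 3 (285 mg at t=16 h): 285·exp(−0.04951·41) = 37.433 mg/L
Dose 4 (340 mg at t=24 h): 340·exp(−0.04951·33) = 66.360 mg/L
Dose 5 (120 mg at t=32 h): 120·exp(−0.04951·25) = 34.804 mg/L
Dose 6 (315 mg at t=40 h): 315·exp(−0.04951·17) = 135.761 mg/L
Dose 7 (460 mg at t=48 h): 460·exp(−0.04951·9) = 294.604 mg/L
Dose 8 (500 mg at t=56 h): 500·exp(−0.04951·1) = 475.848 mg/L
C(57) = 11.896 + 33.588 + 37.433 + 66.360 + 34.804 + 135.761 + 294.604 + 475.848 = 1090.293 mg/L

1090.293 mg/L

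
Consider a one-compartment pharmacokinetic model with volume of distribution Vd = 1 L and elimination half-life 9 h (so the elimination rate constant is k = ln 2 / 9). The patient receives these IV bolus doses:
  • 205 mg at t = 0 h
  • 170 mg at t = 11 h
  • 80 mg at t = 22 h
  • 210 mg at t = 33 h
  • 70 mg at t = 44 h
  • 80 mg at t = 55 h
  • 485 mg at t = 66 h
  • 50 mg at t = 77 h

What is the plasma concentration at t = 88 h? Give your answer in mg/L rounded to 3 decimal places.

k = ln 2 / 9 = 0.07702 per h
Dose 1 (205 mg at t=0 h): 205·exp(−0.07702·88) = 0.234 mg/L
Dose 2 (170 mg at t=11 h): 170·exp(−0.07702·77) = 0.452 mg/L
Dose 3 (80 mg at t=22 h): 80·exp(−0.07702·66) = 0.496 mg/L
Dose 4 (210 mg at t=33 h): 210·exp(−0.07702·55) = 3.038 mg/L
Dose 5 (70 mg at t=44 h): 70·exp(−0.07702·44) = 2.363 mg/L
Dose 6 (80 mg at t=55 h): 80·exp(−0.07702·33) = 6.300 mg/L
Dose 7 (485 mg at t=66 h): 485·exp(−0.07702·22) = 89.103 mg/L
Dose 8 (50 mg at t=77 h): 50·exp(−0.07702·11) = 21.431 mg/L
C(88) = 0.234 + 0.452 + 0.496 + 3.038 + 2.363 + 6.300 + 89.103 + 21.431 = 123.415 mg/L

123.415 mg/L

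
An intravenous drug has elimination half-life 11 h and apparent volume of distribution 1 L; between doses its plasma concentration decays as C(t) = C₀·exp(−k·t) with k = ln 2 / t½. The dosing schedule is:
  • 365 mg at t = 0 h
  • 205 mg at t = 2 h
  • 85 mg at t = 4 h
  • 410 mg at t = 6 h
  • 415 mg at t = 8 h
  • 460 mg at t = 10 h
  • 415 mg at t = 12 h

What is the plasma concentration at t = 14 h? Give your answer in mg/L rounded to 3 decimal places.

1547.950 mg/L

k = ln 2 / 11 = 0.06301 per h
Dose 1 (365 mg at t=0 h): 365·exp(−0.06301·14) = 151.065 mg/L
Dose 2 (205 mg at t=2 h): 205·exp(−0.06301·12) = 96.240 mg/L
Dose 3 (85 mg at t=4 h): 85·exp(−0.06301·10) = 45.264 mg/L
Dose 4 (410 mg at t=6 h): 410·exp(−0.06301·8) = 247.658 mg/L
Dose 5 (415 mg at t=8 h): 415·exp(−0.06301·6) = 284.348 mg/L
Dose 6 (460 mg at t=10 h): 460·exp(−0.06301·4) = 357.513 mg/L
Dose 7 (415 mg at t=12 h): 415·exp(−0.06301·2) = 365.860 mg/L
C(14) = 151.065 + 96.240 + 45.264 + 247.658 + 284.348 + 357.513 + 365.860 = 1547.950 mg/L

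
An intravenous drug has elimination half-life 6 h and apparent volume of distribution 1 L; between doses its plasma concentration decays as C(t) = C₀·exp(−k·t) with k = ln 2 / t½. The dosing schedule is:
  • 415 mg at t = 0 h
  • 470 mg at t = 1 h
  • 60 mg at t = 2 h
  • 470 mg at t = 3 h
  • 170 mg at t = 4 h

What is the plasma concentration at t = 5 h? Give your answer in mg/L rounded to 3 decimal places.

k = ln 2 / 6 = 0.11552 per h
Dose 1 (415 mg at t=0 h): 415·exp(−0.11552·5) = 232.911 mg/L
Dose 2 (470 mg at t=1 h): 470·exp(−0.11552·4) = 296.081 mg/L
Dose 3 (60 mg at t=2 h): 60·exp(−0.11552·3) = 42.426 mg/L
Dose 4 (470 mg at t=3 h): 470·exp(−0.11552·2) = 373.039 mg/L
Dose 5 (170 mg at t=4 h): 170·exp(−0.11552·1) = 151.453 mg/L
C(5) = 232.911 + 296.081 + 42.426 + 373.039 + 151.453 = 1095.911 mg/L

1095.911 mg/L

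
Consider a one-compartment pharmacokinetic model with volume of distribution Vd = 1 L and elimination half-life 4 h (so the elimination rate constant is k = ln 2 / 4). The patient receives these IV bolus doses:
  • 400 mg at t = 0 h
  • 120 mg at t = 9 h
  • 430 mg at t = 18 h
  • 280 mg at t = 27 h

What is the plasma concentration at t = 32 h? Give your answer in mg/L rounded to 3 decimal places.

k = ln 2 / 4 = 0.17329 per h
Dose 1 (400 mg at t=0 h): 400·exp(−0.17329·32) = 1.563 mg/L
Dose 2 (120 mg at t=9 h): 120·exp(−0.17329·23) = 2.230 mg/L
Dose 3 (430 mg at t=18 h): 430·exp(−0.17329·14) = 38.007 mg/L
Dose 4 (280 mg at t=27 h): 280·exp(−0.17329·5) = 117.725 mg/L
C(32) = 1.563 + 2.230 + 38.007 + 117.725 = 159.525 mg/L

159.525 mg/L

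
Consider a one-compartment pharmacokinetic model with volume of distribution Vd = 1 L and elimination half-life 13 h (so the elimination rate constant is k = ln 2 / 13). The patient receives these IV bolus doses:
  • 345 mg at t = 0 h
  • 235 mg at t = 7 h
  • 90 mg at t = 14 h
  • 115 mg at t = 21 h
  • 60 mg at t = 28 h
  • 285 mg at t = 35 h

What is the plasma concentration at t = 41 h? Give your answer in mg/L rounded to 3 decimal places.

375.003 mg/L

k = ln 2 / 13 = 0.05332 per h
Dose 1 (345 mg at t=0 h): 345·exp(−0.05332·41) = 38.763 mg/L
Dose 2 (235 mg at t=7 h): 235·exp(−0.05332·34) = 38.349 mg/L
Dose 3 (90 mg at t=14 h): 90·exp(−0.05332·27) = 21.332 mg/L
Dose 4 (115 mg at t=21 h): 115·exp(−0.05332·20) = 39.589 mg/L
Dose 5 (60 mg at t=28 h): 60·exp(−0.05332·13) = 30.000 mg/L
Dose 6 (285 mg at t=35 h): 285·exp(−0.05332·6) = 206.970 mg/L
C(41) = 38.763 + 38.349 + 21.332 + 39.589 + 30.000 + 206.970 = 375.003 mg/L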